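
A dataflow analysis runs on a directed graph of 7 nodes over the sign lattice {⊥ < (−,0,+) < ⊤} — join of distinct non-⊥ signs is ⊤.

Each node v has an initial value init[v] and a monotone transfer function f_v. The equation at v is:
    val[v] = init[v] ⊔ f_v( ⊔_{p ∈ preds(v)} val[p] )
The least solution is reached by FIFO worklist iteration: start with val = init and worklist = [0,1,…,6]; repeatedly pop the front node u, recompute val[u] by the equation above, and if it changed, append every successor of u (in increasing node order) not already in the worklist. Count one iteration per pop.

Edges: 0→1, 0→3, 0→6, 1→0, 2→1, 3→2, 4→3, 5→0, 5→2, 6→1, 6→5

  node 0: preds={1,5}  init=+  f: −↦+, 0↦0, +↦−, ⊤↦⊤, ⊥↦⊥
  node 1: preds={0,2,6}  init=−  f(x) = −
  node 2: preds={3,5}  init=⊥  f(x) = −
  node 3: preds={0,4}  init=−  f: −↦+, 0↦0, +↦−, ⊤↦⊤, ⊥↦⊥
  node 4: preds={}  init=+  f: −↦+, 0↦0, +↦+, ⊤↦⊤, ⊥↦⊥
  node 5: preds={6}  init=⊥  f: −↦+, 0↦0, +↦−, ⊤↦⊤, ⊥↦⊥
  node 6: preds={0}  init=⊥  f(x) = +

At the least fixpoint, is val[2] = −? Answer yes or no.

yes

Worklist (11 pops):
  #1 pop 0: in=− → + (no change)
  #2 pop 1: in=+ → − (no change)
  #3 pop 2: in=− → − (was ⊥); enqueue [1]
  #4 pop 3: in=+ → − (no change)
  #5 pop 4: in=⊥ → + (no change)
  #6 pop 5: in=⊥ → ⊥ (no change)
  #7 pop 6: in=+ → + (was ⊥); enqueue [5]
  #8 pop 1: in=⊤ → − (no change)
  #9 pop 5: in=+ → − (was ⊥); enqueue [0,2]
  #10 pop 0: in=− → + (no change)
  #11 pop 2: in=− → − (no change)

Fixpoint:
  val[0] = +
  val[1] = −
  val[2] = −
  val[3] = −
  val[4] = +
  val[5] = −
  val[6] = +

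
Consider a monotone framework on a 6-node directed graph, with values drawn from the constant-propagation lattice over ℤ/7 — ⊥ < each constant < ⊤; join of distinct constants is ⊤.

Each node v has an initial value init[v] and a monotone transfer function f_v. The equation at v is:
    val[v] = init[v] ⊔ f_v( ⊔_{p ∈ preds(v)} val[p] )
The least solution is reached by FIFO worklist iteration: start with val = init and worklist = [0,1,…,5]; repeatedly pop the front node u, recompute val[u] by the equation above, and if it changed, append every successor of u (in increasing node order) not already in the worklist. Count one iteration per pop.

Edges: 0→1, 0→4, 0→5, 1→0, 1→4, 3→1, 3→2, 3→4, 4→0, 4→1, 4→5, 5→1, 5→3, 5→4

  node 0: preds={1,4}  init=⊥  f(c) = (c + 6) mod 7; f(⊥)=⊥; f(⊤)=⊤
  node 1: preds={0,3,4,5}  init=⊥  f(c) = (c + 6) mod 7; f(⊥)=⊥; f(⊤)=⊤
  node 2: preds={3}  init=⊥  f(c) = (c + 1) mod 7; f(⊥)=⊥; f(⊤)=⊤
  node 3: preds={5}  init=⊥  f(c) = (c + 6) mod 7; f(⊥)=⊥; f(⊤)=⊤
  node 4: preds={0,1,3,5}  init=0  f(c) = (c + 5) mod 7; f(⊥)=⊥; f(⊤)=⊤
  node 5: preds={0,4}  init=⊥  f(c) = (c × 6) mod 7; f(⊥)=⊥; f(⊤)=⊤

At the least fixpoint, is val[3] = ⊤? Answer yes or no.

Worklist (13 pops):
  #1 pop 0: in=0 → 6 (was ⊥); enqueue []
  #2 pop 1: in=⊤ → ⊤ (was ⊥); enqueue [0]
  #3 pop 2: in=⊥ → ⊥ (no change)
  #4 pop 3: in=⊥ → ⊥ (no change)
  #5 pop 4: in=⊤ → ⊤ (was 0); enqueue [1]
  #6 pop 5: in=⊤ → ⊤ (was ⊥); enqueue [3,4]
  #7 pop 0: in=⊤ → ⊤ (was 6); enqueue [5]
  #8 pop 1: in=⊤ → ⊤ (no change)
  #9 pop 3: in=⊤ → ⊤ (was ⊥); enqueue [1,2]
  #10 pop 4: in=⊤ → ⊤ (no change)
  #11 pop 5: in=⊤ → ⊤ (no change)
  #12 pop 1: in=⊤ → ⊤ (no change)
  #13 pop 2: in=⊤ → ⊤ (was ⊥); enqueue []

Fixpoint:
  val[0] = ⊤
  val[1] = ⊤
  val[2] = ⊤
  val[3] = ⊤
  val[4] = ⊤
  val[5] = ⊤

yes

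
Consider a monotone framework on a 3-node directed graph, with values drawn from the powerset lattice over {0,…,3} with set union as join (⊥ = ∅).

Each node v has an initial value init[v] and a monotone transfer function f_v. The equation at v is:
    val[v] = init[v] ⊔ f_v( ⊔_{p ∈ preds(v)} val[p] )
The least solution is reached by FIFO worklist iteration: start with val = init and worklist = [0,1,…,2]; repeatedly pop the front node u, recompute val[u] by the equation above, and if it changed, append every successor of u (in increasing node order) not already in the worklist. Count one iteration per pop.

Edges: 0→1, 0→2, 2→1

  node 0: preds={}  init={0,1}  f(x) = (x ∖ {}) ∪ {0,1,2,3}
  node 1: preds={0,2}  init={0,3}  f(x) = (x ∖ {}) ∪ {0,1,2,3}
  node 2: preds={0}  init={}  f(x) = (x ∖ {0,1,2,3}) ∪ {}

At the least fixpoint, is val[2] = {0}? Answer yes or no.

no

Iteration log — 3 steps:
  step 1. node 0  ⊔preds={}  new={0,1,2,3}  old={0,1}  +wl: 
  step 2. node 1  ⊔preds={0,1,2,3}  new={0,1,2,3}  old={0,3}  +wl: 
  step 3. node 2  ⊔preds={0,1,2,3}  new={}  stable

Least fixpoint reached:
  node 0: {0,1,2,3}
  node 1: {0,1,2,3}
  node 2: {}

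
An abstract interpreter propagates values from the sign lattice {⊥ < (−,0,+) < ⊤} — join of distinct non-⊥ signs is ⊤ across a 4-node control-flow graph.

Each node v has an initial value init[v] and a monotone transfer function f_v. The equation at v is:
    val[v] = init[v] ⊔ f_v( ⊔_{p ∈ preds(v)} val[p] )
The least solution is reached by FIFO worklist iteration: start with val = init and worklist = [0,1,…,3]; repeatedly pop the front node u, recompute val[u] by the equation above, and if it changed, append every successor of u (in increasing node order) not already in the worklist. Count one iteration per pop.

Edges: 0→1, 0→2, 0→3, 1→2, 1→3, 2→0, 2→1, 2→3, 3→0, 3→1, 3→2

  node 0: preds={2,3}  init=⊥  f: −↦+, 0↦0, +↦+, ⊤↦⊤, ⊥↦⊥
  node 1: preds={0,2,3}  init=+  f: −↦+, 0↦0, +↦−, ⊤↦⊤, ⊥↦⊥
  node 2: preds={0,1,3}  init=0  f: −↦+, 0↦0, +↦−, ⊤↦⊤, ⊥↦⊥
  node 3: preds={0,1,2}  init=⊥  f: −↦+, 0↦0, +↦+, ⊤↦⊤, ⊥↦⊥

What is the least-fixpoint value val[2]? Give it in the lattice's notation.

Worklist (8 pops):
  #1 pop 0: in=0 → 0 (was ⊥); enqueue []
  #2 pop 1: in=0 → ⊤ (was +); enqueue []
  #3 pop 2: in=⊤ → ⊤ (was 0); enqueue [0,1]
  #4 pop 3: in=⊤ → ⊤ (was ⊥); enqueue [2]
  #5 pop 0: in=⊤ → ⊤ (was 0); enqueue [3]
  #6 pop 1: in=⊤ → ⊤ (no change)
  #7 pop 2: in=⊤ → ⊤ (no change)
  #8 pop 3: in=⊤ → ⊤ (no change)

Fixpoint:
  val[0] = ⊤
  val[1] = ⊤
  val[2] = ⊤
  val[3] = ⊤

⊤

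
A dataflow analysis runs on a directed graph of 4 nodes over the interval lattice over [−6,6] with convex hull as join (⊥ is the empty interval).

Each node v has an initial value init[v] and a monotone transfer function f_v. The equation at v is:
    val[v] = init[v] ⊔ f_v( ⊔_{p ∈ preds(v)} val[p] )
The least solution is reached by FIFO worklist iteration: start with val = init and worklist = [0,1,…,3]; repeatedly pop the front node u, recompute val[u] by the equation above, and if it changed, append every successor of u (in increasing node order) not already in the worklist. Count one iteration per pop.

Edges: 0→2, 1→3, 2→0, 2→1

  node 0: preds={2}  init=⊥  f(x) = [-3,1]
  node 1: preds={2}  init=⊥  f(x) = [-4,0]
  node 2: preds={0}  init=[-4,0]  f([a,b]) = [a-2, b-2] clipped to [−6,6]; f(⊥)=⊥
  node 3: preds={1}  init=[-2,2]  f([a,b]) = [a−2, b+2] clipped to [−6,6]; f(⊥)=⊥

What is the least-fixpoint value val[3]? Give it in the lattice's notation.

Worklist (6 pops):
  #1 pop 0: in=[-4,0] → [-3,1] (was ⊥); enqueue []
  #2 pop 1: in=[-4,0] → [-4,0] (was ⊥); enqueue []
  #3 pop 2: in=[-3,1] → [-5,0] (was [-4,0]); enqueue [0,1]
  #4 pop 3: in=[-4,0] → [-6,2] (was [-2,2]); enqueue []
  #5 pop 0: in=[-5,0] → [-3,1] (no change)
  #6 pop 1: in=[-5,0] → [-4,0] (no change)

Fixpoint:
  val[0] = [-3,1]
  val[1] = [-4,0]
  val[2] = [-5,0]
  val[3] = [-6,2]

[-6,2]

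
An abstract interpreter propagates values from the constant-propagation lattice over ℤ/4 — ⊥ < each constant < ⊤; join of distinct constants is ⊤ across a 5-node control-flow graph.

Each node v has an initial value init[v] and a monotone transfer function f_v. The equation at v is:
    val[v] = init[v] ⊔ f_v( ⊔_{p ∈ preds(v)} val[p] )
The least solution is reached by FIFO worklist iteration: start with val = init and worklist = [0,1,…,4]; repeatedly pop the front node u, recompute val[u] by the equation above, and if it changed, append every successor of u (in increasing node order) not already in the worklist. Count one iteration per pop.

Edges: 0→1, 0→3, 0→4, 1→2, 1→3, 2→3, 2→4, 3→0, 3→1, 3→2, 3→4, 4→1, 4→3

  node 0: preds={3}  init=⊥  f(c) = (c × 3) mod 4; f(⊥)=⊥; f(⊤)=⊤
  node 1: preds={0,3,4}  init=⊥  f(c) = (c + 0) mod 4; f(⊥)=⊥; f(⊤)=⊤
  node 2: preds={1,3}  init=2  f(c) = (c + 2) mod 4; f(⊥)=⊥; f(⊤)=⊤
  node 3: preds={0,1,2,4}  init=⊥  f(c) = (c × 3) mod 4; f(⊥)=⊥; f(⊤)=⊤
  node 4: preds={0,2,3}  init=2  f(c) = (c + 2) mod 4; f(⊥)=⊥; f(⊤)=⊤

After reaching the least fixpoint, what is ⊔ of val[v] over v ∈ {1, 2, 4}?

⊤

Iteration log — 10 steps:
  step 1. node 0  ⊔preds=⊥  new=⊥  stable
  step 2. node 1  ⊔preds=2  new=2  old=⊥  +wl: 
  step 3. node 2  ⊔preds=2  new=⊤  old=2  +wl: 
  step 4. node 3  ⊔preds=⊤  new=⊤  old=⊥  +wl: 0,1,2
  step 5. node 4  ⊔preds=⊤  new=⊤  old=2  +wl: 3
  step 6. node 0  ⊔preds=⊤  new=⊤  old=⊥  +wl: 4
  step 7. node 1  ⊔preds=⊤  new=⊤  old=2  +wl: 
  step 8. node 2  ⊔preds=⊤  new=⊤  stable
  step 9. node 3  ⊔preds=⊤  new=⊤  stable
  step 10. node 4  ⊔preds=⊤  new=⊤  stable

Least fixpoint reached:
  node 0: ⊤
  node 1: ⊤
  node 2: ⊤
  node 3: ⊤
  node 4: ⊤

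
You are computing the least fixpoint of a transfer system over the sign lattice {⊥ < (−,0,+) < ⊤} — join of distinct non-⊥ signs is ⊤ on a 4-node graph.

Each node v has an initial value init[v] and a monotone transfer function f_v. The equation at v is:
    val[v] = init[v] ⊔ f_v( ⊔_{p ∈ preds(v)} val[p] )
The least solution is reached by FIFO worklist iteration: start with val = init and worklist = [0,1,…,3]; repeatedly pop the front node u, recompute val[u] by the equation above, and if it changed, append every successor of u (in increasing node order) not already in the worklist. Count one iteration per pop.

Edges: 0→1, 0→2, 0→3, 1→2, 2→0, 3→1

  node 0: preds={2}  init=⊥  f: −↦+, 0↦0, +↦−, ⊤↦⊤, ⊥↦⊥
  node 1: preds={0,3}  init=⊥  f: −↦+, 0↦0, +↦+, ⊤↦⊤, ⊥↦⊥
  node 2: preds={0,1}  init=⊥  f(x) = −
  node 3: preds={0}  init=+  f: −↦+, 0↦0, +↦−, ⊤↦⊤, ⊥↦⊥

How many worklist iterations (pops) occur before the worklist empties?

10

Worklist (10 pops):
  #1 pop 0: in=⊥ → ⊥ (no change)
  #2 pop 1: in=+ → + (was ⊥); enqueue []
  #3 pop 2: in=+ → − (was ⊥); enqueue [0]
  #4 pop 3: in=⊥ → + (no change)
  #5 pop 0: in=− → + (was ⊥); enqueue [1,2,3]
  #6 pop 1: in=+ → + (no change)
  #7 pop 2: in=+ → − (no change)
  #8 pop 3: in=+ → ⊤ (was +); enqueue [1]
  #9 pop 1: in=⊤ → ⊤ (was +); enqueue [2]
  #10 pop 2: in=⊤ → − (no change)

Fixpoint:
  val[0] = +
  val[1] = ⊤
  val[2] = −
  val[3] = ⊤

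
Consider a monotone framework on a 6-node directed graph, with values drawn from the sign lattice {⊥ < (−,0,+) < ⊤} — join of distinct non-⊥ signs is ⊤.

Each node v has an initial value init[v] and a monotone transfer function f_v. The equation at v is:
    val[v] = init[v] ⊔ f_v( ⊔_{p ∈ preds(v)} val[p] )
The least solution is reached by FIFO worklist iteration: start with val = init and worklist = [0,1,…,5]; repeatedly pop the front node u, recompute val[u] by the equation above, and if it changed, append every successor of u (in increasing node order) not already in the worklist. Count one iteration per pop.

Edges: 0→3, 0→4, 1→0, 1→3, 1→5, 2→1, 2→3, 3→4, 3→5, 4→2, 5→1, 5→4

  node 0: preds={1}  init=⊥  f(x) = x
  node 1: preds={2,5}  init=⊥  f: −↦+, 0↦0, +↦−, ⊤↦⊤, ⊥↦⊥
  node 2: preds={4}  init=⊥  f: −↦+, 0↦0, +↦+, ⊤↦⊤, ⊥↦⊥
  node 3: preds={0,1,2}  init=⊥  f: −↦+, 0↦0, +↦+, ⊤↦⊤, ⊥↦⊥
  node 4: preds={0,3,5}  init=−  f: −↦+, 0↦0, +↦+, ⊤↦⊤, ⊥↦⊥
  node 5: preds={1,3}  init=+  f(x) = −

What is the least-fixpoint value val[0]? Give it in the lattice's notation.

Trace (16 dequeues):
  [1] u=0 | in ⊥ | out ⊥ | ==
  [2] u=1 | in + | out − | prev ⊥ | push {0}
  [3] u=2 | in − | out + | prev ⊥ | push {1}
  [4] u=3 | in ⊤ | out ⊤ | prev ⊥ | push {}
  [5] u=4 | in ⊤ | out ⊤ | prev − | push {2}
  [6] u=5 | in ⊤ | out ⊤ | prev + | push {4}
  [7] u=0 | in − | out − | prev ⊥ | push {3}
  [8] u=1 | in ⊤ | out ⊤ | prev − | push {0,5}
  [9] u=2 | in ⊤ | out ⊤ | prev + | push {1}
  [10] u=4 | in ⊤ | out ⊤ | ==
  [11] u=3 | in ⊤ | out ⊤ | ==
  [12] u=0 | in ⊤ | out ⊤ | prev − | push {3,4}
  [13] u=5 | in ⊤ | out ⊤ | ==
  [14] u=1 | in ⊤ | out ⊤ | ==
  [15] u=3 | in ⊤ | out ⊤ | ==
  [16] u=4 | in ⊤ | out ⊤ | ==

Converged values:
  [0] ⊤
  [1] ⊤
  [2] ⊤
  [3] ⊤
  [4] ⊤
  [5] ⊤

⊤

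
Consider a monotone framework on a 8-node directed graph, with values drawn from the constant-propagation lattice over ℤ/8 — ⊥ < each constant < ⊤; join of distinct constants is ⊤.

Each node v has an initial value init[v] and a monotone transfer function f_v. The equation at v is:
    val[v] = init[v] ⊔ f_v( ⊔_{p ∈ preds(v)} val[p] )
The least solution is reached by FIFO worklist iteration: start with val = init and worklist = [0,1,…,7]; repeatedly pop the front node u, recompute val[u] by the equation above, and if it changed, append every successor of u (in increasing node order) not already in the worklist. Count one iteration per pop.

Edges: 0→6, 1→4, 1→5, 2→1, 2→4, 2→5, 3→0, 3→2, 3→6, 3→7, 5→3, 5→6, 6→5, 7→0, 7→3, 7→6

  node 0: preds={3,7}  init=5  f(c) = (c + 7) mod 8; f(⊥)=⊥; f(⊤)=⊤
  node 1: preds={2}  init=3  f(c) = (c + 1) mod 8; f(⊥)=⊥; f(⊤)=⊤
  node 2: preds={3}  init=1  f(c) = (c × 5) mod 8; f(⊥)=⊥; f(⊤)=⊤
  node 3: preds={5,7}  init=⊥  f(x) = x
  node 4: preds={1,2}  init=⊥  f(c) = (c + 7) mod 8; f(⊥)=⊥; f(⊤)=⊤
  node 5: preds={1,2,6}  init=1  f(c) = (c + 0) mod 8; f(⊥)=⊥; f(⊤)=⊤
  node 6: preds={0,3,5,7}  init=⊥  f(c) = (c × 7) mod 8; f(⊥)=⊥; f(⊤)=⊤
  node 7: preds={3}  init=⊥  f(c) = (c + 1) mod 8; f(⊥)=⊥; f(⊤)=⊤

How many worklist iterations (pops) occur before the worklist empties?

21

Worklist (21 pops):
  #1 pop 0: in=⊥ → 5 (no change)
  #2 pop 1: in=1 → ⊤ (was 3); enqueue []
  #3 pop 2: in=⊥ → 1 (no change)
  #4 pop 3: in=1 → 1 (was ⊥); enqueue [0,2]
  #5 pop 4: in=⊤ → ⊤ (was ⊥); enqueue []
  #6 pop 5: in=⊤ → ⊤ (was 1); enqueue [3]
  #7 pop 6: in=⊤ → ⊤ (was ⊥); enqueue [5]
  #8 pop 7: in=1 → 2 (was ⊥); enqueue [6]
  #9 pop 0: in=⊤ → ⊤ (was 5); enqueue []
  #10 pop 2: in=1 → ⊤ (was 1); enqueue [1,4]
  #11 pop 3: in=⊤ → ⊤ (was 1); enqueue [0,2,7]
  #12 pop 5: in=⊤ → ⊤ (no change)
  #13 pop 6: in=⊤ → ⊤ (no change)
  #14 pop 1: in=⊤ → ⊤ (no change)
  #15 pop 4: in=⊤ → ⊤ (no change)
  #16 pop 0: in=⊤ → ⊤ (no change)
  #17 pop 2: in=⊤ → ⊤ (no change)
  #18 pop 7: in=⊤ → ⊤ (was 2); enqueue [0,3,6]
  #19 pop 0: in=⊤ → ⊤ (no change)
  #20 pop 3: in=⊤ → ⊤ (no change)
  #21 pop 6: in=⊤ → ⊤ (no change)

Fixpoint:
  val[0] = ⊤
  val[1] = ⊤
  val[2] = ⊤
  val[3] = ⊤
  val[4] = ⊤
  val[5] = ⊤
  val[6] = ⊤
  val[7] = ⊤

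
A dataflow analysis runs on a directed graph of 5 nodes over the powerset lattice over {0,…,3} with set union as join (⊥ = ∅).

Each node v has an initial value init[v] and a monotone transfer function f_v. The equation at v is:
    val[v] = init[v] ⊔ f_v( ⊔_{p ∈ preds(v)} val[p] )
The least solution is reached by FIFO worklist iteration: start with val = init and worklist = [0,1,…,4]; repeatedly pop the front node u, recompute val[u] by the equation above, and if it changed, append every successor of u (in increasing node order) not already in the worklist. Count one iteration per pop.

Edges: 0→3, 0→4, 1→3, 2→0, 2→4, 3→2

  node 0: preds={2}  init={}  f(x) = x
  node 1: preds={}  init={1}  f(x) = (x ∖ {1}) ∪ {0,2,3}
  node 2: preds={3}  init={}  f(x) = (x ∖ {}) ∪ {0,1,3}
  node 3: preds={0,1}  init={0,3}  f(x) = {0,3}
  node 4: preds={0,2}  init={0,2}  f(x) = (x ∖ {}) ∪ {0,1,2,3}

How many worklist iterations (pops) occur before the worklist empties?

8

Worklist (8 pops):
  #1 pop 0: in={} → {} (no change)
  #2 pop 1: in={} → {0,1,2,3} (was {1}); enqueue []
  #3 pop 2: in={0,3} → {0,1,3} (was {}); enqueue [0]
  #4 pop 3: in={0,1,2,3} → {0,3} (no change)
  #5 pop 4: in={0,1,3} → {0,1,2,3} (was {0,2}); enqueue []
  #6 pop 0: in={0,1,3} → {0,1,3} (was {}); enqueue [3,4]
  #7 pop 3: in={0,1,2,3} → {0,3} (no change)
  #8 pop 4: in={0,1,3} → {0,1,2,3} (no change)

Fixpoint:
  val[0] = {0,1,3}
  val[1] = {0,1,2,3}
  val[2] = {0,1,3}
  val[3] = {0,3}
  val[4] = {0,1,2,3}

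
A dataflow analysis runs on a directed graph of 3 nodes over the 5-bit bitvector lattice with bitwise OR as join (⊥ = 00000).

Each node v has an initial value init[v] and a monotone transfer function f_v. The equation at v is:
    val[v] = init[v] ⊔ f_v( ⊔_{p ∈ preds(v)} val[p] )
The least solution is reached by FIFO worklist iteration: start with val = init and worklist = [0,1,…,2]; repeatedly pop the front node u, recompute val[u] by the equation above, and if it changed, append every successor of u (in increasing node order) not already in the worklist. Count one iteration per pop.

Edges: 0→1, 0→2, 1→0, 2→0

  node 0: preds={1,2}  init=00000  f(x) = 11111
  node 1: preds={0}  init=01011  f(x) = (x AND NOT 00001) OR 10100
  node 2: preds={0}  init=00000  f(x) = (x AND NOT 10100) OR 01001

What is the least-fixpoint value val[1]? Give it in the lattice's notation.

Trace (4 dequeues):
  [1] u=0 | in 01011 | out 11111 | prev 00000 | push {}
  [2] u=1 | in 11111 | out 11111 | prev 01011 | push {0}
  [3] u=2 | in 11111 | out 01011 | prev 00000 | push {}
  [4] u=0 | in 11111 | out 11111 | ==

Converged values:
  [0] 11111
  [1] 11111
  [2] 01011

11111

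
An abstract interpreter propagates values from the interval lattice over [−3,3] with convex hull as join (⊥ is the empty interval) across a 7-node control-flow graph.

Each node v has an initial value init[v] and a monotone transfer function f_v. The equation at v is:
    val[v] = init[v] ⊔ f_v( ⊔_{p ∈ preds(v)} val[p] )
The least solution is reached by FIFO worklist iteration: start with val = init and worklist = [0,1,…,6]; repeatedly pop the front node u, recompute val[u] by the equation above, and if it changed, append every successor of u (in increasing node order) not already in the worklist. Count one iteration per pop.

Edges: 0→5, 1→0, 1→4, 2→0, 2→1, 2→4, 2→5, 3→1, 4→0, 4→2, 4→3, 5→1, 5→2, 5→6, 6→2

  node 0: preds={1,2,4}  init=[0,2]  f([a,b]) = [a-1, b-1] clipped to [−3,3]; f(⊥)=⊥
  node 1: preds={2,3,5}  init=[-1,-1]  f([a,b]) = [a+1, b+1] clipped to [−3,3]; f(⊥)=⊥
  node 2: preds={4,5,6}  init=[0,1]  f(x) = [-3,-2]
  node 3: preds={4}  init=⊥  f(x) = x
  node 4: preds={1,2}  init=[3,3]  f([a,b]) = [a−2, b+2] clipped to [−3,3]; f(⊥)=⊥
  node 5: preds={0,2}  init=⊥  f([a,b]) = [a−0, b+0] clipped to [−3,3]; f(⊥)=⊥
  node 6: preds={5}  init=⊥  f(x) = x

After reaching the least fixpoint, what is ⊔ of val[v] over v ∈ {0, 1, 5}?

[-3,3]

Iteration log — 15 steps:
  step 1. node 0  ⊔preds=[-1,3]  new=[-2,2]  old=[0,2]  +wl: 
  step 2. node 1  ⊔preds=[0,1]  new=[-1,2]  old=[-1,-1]  +wl: 0
  step 3. node 2  ⊔preds=[3,3]  new=[-3,1]  old=[0,1]  +wl: 1
  step 4. node 3  ⊔preds=[3,3]  new=[3,3]  old=⊥  +wl: 
  step 5. node 4  ⊔preds=[-3,2]  new=[-3,3]  old=[3,3]  +wl: 2,3
  step 6. node 5  ⊔preds=[-3,2]  new=[-3,2]  old=⊥  +wl: 
  step 7. node 6  ⊔preds=[-3,2]  new=[-3,2]  old=⊥  +wl: 
  step 8. node 0  ⊔preds=[-3,3]  new=[-3,2]  old=[-2,2]  +wl: 5
  step 9. node 1  ⊔preds=[-3,3]  new=[-2,3]  old=[-1,2]  +wl: 0,4
  step 10. node 2  ⊔preds=[-3,3]  new=[-3,1]  stable
  step 11. node 3  ⊔preds=[-3,3]  new=[-3,3]  old=[3,3]  +wl: 1
  step 12. node 5  ⊔preds=[-3,2]  new=[-3,2]  stable
  step 13. node 0  ⊔preds=[-3,3]  new=[-3,2]  stable
  step 14. node 4  ⊔preds=[-3,3]  new=[-3,3]  stable
  step 15. node 1  ⊔preds=[-3,3]  new=[-2,3]  stable

Least fixpoint reached:
  node 0: [-3,2]
  node 1: [-2,3]
  node 2: [-3,1]
  node 3: [-3,3]
  node 4: [-3,3]
  node 5: [-3,2]
  node 6: [-3,2]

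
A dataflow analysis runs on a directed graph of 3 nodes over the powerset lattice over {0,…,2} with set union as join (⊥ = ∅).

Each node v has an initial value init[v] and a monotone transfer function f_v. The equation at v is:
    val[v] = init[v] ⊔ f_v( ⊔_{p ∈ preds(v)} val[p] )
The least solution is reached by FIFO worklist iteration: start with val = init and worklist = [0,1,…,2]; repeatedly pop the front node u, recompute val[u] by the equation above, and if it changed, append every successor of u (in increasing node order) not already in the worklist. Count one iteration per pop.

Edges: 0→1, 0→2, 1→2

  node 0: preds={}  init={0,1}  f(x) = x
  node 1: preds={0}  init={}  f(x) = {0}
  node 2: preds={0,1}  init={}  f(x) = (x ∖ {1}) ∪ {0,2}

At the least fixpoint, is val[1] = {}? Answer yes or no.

no

Trace (3 dequeues):
  [1] u=0 | in {} | out {0,1} | ==
  [2] u=1 | in {0,1} | out {0} | prev {} | push {}
  [3] u=2 | in {0,1} | out {0,2} | prev {} | push {}

Converged values:
  [0] {0,1}
  [1] {0}
  [2] {0,2}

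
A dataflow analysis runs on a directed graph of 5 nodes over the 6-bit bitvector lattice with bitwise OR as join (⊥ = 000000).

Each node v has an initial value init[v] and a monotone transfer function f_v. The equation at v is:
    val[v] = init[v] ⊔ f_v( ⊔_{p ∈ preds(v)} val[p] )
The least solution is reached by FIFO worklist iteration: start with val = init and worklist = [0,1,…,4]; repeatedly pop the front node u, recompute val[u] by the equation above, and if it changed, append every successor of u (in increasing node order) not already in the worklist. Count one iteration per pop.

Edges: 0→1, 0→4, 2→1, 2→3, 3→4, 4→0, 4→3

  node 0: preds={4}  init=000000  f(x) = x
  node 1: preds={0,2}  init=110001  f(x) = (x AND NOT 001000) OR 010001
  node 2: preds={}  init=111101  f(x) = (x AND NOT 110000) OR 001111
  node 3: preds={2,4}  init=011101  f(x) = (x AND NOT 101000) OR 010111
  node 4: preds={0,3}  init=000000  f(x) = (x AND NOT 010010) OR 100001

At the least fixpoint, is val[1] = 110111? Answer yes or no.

Worklist (10 pops):
  #1 pop 0: in=000000 → 000000 (no change)
  #2 pop 1: in=111101 → 110101 (was 110001); enqueue []
  #3 pop 2: in=000000 → 111111 (was 111101); enqueue [1]
  #4 pop 3: in=111111 → 011111 (was 011101); enqueue []
  #5 pop 4: in=011111 → 101101 (was 000000); enqueue [0,3]
  #6 pop 1: in=111111 → 110111 (was 110101); enqueue []
  #7 pop 0: in=101101 → 101101 (was 000000); enqueue [1,4]
  #8 pop 3: in=111111 → 011111 (no change)
  #9 pop 1: in=111111 → 110111 (no change)
  #10 pop 4: in=111111 → 101101 (no change)

Fixpoint:
  val[0] = 101101
  val[1] = 110111
  val[2] = 111111
  val[3] = 011111
  val[4] = 101101

yes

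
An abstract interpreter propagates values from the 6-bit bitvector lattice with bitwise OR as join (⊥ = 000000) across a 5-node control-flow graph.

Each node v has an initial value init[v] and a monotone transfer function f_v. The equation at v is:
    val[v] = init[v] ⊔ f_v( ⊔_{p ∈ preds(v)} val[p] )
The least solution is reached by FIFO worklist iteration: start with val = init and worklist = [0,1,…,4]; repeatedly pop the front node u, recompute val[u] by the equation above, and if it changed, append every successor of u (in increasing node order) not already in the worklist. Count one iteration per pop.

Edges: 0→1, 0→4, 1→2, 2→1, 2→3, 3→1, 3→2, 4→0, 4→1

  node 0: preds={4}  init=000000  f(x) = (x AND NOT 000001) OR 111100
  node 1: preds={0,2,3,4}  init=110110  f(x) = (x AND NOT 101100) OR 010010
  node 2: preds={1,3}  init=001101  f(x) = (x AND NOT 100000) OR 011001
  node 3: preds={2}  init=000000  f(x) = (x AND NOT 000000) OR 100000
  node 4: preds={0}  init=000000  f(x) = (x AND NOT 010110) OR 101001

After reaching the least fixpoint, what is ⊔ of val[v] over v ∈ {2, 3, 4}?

111111

Trace (8 dequeues):
  [1] u=0 | in 000000 | out 111100 | prev 000000 | push {}
  [2] u=1 | in 111101 | out 110111 | prev 110110 | push {}
  [3] u=2 | in 110111 | out 011111 | prev 001101 | push {1}
  [4] u=3 | in 011111 | out 111111 | prev 000000 | push {2}
  [5] u=4 | in 111100 | out 101001 | prev 000000 | push {0}
  [6] u=1 | in 111111 | out 110111 | ==
  [7] u=2 | in 111111 | out 011111 | ==
  [8] u=0 | in 101001 | out 111100 | ==

Converged values:
  [0] 111100
  [1] 110111
  [2] 011111
  [3] 111111
  [4] 101001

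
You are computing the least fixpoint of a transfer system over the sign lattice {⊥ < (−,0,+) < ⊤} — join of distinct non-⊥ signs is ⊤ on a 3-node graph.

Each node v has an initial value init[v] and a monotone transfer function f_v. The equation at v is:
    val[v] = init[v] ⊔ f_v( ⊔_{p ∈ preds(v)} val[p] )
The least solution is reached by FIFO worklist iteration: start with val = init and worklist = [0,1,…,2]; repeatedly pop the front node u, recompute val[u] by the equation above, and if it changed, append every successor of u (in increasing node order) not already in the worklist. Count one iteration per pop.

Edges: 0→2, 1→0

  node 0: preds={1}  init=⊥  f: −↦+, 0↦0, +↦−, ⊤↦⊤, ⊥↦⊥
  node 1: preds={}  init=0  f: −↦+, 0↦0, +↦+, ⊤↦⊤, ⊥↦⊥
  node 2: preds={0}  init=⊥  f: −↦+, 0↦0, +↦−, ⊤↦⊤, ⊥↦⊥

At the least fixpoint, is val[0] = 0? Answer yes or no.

yes

Trace (3 dequeues):
  [1] u=0 | in 0 | out 0 | prev ⊥ | push {}
  [2] u=1 | in ⊥ | out 0 | ==
  [3] u=2 | in 0 | out 0 | prev ⊥ | push {}

Converged values:
  [0] 0
  [1] 0
  [2] 0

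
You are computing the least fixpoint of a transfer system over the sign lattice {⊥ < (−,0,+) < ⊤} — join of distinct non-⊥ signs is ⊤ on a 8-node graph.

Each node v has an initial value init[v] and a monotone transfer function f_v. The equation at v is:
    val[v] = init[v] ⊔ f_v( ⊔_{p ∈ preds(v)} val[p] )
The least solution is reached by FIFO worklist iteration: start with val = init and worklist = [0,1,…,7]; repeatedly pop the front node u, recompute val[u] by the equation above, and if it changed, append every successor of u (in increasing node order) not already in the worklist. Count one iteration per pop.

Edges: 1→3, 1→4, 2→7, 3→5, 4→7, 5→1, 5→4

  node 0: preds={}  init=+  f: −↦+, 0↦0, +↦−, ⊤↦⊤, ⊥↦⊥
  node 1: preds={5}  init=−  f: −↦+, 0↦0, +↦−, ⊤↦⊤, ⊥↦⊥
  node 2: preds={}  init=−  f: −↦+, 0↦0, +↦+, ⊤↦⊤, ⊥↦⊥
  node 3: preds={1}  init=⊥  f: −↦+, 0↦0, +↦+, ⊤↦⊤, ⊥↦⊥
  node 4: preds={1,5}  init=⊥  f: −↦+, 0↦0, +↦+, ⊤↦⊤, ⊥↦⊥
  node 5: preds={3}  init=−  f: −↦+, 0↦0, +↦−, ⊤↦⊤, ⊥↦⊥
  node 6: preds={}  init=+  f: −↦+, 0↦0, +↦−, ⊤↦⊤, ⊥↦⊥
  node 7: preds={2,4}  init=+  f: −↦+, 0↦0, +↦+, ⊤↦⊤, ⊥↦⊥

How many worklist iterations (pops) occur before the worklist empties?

10

Iteration log — 10 steps:
  step 1. node 0  ⊔preds=⊥  new=+  stable
  step 2. node 1  ⊔preds=−  new=⊤  old=−  +wl: 
  step 3. node 2  ⊔preds=⊥  new=−  stable
  step 4. node 3  ⊔preds=⊤  new=⊤  old=⊥  +wl: 
  step 5. node 4  ⊔preds=⊤  new=⊤  old=⊥  +wl: 
  step 6. node 5  ⊔preds=⊤  new=⊤  old=−  +wl: 1,4
  step 7. node 6  ⊔preds=⊥  new=+  stable
  step 8. node 7  ⊔preds=⊤  new=⊤  old=+  +wl: 
  step 9. node 1  ⊔preds=⊤  new=⊤  stable
  step 10. node 4  ⊔preds=⊤  new=⊤  stable

Least fixpoint reached:
  node 0: +
  node 1: ⊤
  node 2: −
  node 3: ⊤
  node 4: ⊤
  node 5: ⊤
  node 6: +
  node 7: ⊤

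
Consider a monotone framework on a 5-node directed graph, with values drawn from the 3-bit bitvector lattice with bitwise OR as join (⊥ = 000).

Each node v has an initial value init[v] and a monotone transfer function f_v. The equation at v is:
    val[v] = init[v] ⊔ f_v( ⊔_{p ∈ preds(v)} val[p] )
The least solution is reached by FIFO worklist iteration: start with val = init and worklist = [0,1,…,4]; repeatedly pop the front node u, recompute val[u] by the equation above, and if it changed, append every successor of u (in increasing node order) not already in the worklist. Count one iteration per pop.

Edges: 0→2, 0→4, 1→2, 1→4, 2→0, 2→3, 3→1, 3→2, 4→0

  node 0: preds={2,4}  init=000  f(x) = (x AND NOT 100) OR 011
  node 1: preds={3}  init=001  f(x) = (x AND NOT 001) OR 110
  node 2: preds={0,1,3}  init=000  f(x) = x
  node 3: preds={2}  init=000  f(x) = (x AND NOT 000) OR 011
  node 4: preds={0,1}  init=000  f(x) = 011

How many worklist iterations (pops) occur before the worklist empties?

Worklist (8 pops):
  #1 pop 0: in=000 → 011 (was 000); enqueue []
  #2 pop 1: in=000 → 111 (was 001); enqueue []
  #3 pop 2: in=111 → 111 (was 000); enqueue [0]
  #4 pop 3: in=111 → 111 (was 000); enqueue [1,2]
  #5 pop 4: in=111 → 011 (was 000); enqueue []
  #6 pop 0: in=111 → 011 (no change)
  #7 pop 1: in=111 → 111 (no change)
  #8 pop 2: in=111 → 111 (no change)

Fixpoint:
  val[0] = 011
  val[1] = 111
  val[2] = 111
  val[3] = 111
  val[4] = 011

8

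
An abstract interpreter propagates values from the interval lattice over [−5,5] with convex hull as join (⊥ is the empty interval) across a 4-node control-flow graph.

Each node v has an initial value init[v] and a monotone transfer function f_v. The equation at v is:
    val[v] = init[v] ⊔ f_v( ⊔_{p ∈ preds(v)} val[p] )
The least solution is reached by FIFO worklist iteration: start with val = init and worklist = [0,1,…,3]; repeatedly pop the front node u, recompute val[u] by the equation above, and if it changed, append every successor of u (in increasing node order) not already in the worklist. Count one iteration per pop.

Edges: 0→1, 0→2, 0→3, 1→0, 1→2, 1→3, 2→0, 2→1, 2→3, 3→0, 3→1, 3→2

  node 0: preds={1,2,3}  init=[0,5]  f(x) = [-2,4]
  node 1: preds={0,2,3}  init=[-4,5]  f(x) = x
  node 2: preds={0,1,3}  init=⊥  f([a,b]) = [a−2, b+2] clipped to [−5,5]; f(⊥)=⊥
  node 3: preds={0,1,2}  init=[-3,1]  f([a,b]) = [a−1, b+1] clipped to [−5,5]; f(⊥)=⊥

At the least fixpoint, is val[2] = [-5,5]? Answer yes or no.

Iteration log — 9 steps:
  step 1. node 0  ⊔preds=[-4,5]  new=[-2,5]  old=[0,5]  +wl: 
  step 2. node 1  ⊔preds=[-3,5]  new=[-4,5]  stable
  step 3. node 2  ⊔preds=[-4,5]  new=[-5,5]  old=⊥  +wl: 0,1
  step 4. node 3  ⊔preds=[-5,5]  new=[-5,5]  old=[-3,1]  +wl: 2
  step 5. node 0  ⊔preds=[-5,5]  new=[-2,5]  stable
  step 6. node 1  ⊔preds=[-5,5]  new=[-5,5]  old=[-4,5]  +wl: 0,3
  step 7. node 2  ⊔preds=[-5,5]  new=[-5,5]  stable
  step 8. node 0  ⊔preds=[-5,5]  new=[-2,5]  stable
  step 9. node 3  ⊔preds=[-5,5]  new=[-5,5]  stable

Least fixpoint reached:
  node 0: [-2,5]
  node 1: [-5,5]
  node 2: [-5,5]
  node 3: [-5,5]

yes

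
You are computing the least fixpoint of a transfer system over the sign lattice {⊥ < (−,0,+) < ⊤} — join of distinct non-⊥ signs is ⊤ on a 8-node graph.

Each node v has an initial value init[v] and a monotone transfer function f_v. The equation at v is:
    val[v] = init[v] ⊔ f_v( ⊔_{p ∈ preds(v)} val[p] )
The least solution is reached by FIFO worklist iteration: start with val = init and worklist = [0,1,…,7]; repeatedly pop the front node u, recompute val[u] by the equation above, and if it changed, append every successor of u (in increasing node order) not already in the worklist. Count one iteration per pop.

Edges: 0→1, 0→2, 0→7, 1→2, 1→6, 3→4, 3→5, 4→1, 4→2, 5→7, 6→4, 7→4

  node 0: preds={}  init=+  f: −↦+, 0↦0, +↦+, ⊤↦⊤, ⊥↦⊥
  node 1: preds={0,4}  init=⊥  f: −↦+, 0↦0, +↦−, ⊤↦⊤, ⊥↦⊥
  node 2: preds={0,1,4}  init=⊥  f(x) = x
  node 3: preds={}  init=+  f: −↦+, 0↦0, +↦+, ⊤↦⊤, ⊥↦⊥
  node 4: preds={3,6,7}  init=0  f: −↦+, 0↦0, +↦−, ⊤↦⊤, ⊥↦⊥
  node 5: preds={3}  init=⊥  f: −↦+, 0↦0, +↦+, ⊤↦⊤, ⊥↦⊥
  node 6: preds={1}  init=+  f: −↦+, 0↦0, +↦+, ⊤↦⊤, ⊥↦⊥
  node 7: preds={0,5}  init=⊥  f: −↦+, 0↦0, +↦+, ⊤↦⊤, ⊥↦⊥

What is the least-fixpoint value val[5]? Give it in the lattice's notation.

Iteration log — 11 steps:
  step 1. node 0  ⊔preds=⊥  new=+  stable
  step 2. node 1  ⊔preds=⊤  new=⊤  old=⊥  +wl: 
  step 3. node 2  ⊔preds=⊤  new=⊤  old=⊥  +wl: 
  step 4. node 3  ⊔preds=⊥  new=+  stable
  step 5. node 4  ⊔preds=+  new=⊤  old=0  +wl: 1,2
  step 6. node 5  ⊔preds=+  new=+  old=⊥  +wl: 
  step 7. node 6  ⊔preds=⊤  new=⊤  old=+  +wl: 4
  step 8. node 7  ⊔preds=+  new=+  old=⊥  +wl: 
  step 9. node 1  ⊔preds=⊤  new=⊤  stable
  step 10. node 2  ⊔preds=⊤  new=⊤  stable
  step 11. node 4  ⊔preds=⊤  new=⊤  stable

Least fixpoint reached:
  node 0: +
  node 1: ⊤
  node 2: ⊤
  node 3: +
  node 4: ⊤
  node 5: +
  node 6: ⊤
  node 7: +

+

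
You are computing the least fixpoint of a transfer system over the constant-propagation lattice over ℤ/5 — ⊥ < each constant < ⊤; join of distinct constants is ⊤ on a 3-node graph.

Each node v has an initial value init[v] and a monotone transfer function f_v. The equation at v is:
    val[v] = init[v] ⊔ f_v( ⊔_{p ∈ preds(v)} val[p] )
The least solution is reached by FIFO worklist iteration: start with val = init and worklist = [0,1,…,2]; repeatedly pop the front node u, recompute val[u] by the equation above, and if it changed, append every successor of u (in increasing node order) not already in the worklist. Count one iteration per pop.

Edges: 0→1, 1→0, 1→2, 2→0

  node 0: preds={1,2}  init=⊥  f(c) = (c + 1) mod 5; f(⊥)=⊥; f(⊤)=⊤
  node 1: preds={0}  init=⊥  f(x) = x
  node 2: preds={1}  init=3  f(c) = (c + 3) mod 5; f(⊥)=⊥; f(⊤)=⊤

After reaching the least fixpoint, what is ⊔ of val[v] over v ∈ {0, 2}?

Trace (7 dequeues):
  [1] u=0 | in 3 | out 4 | prev ⊥ | push {}
  [2] u=1 | in 4 | out 4 | prev ⊥ | push {0}
  [3] u=2 | in 4 | out ⊤ | prev 3 | push {}
  [4] u=0 | in ⊤ | out ⊤ | prev 4 | push {1}
  [5] u=1 | in ⊤ | out ⊤ | prev 4 | push {0,2}
  [6] u=0 | in ⊤ | out ⊤ | ==
  [7] u=2 | in ⊤ | out ⊤ | ==

Converged values:
  [0] ⊤
  [1] ⊤
  [2] ⊤

⊤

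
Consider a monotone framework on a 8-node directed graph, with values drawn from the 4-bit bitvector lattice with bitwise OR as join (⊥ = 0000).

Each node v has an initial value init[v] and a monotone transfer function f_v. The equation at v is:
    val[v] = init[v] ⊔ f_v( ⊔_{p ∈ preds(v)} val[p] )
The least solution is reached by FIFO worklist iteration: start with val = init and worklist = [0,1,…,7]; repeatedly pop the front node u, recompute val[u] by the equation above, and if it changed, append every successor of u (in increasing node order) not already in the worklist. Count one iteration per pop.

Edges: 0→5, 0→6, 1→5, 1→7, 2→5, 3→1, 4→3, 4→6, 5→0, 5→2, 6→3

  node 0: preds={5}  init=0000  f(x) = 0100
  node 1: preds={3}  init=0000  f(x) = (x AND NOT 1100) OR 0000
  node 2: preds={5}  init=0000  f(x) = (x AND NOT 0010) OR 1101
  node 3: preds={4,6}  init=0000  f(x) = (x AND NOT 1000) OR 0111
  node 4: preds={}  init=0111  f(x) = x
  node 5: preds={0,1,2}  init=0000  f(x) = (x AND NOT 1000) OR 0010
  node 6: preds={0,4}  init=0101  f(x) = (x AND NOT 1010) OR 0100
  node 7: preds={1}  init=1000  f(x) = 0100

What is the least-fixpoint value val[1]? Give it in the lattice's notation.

Trace (13 dequeues):
  [1] u=0 | in 0000 | out 0100 | prev 0000 | push {}
  [2] u=1 | in 0000 | out 0000 | ==
  [3] u=2 | in 0000 | out 1101 | prev 0000 | push {}
  [4] u=3 | in 0111 | out 0111 | prev 0000 | push {1}
  [5] u=4 | in 0000 | out 0111 | ==
  [6] u=5 | in 1101 | out 0111 | prev 0000 | push {0,2}
  [7] u=6 | in 0111 | out 0101 | ==
  [8] u=7 | in 0000 | out 1100 | prev 1000 | push {}
  [9] u=1 | in 0111 | out 0011 | prev 0000 | push {5,7}
  [10] u=0 | in 0111 | out 0100 | ==
  [11] u=2 | in 0111 | out 1101 | ==
  [12] u=5 | in 1111 | out 0111 | ==
  [13] u=7 | in 0011 | out 1100 | ==

Converged values:
  [0] 0100
  [1] 0011
  [2] 1101
  [3] 0111
  [4] 0111
  [5] 0111
  [6] 0101
  [7] 1100

0011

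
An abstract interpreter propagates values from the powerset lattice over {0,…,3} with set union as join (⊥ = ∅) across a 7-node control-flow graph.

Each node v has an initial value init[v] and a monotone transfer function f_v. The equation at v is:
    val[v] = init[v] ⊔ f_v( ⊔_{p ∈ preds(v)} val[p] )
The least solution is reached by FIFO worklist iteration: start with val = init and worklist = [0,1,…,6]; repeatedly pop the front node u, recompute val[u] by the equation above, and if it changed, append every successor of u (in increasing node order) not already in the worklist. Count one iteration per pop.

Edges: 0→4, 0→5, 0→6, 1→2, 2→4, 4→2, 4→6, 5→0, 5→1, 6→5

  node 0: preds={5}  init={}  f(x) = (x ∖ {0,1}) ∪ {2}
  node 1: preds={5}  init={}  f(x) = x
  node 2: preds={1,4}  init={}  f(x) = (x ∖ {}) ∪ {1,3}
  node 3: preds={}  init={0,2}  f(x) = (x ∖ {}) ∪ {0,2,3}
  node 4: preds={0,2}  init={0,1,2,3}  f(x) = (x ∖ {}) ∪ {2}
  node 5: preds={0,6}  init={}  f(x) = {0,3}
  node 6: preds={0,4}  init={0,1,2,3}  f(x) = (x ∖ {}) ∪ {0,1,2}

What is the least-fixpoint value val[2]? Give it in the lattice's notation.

{0,1,2,3}

Worklist (13 pops):
  #1 pop 0: in={} → {2} (was {}); enqueue []
  #2 pop 1: in={} → {} (no change)
  #3 pop 2: in={0,1,2,3} → {0,1,2,3} (was {}); enqueue []
  #4 pop 3: in={} → {0,2,3} (was {0,2}); enqueue []
  #5 pop 4: in={0,1,2,3} → {0,1,2,3} (no change)
  #6 pop 5: in={0,1,2,3} → {0,3} (was {}); enqueue [0,1]
  #7 pop 6: in={0,1,2,3} → {0,1,2,3} (no change)
  #8 pop 0: in={0,3} → {2,3} (was {2}); enqueue [4,5,6]
  #9 pop 1: in={0,3} → {0,3} (was {}); enqueue [2]
  #10 pop 4: in={0,1,2,3} → {0,1,2,3} (no change)
  #11 pop 5: in={0,1,2,3} → {0,3} (no change)
  #12 pop 6: in={0,1,2,3} → {0,1,2,3} (no change)
  #13 pop 2: in={0,1,2,3} → {0,1,2,3} (no change)

Fixpoint:
  val[0] = {2,3}
  val[1] = {0,3}
  val[2] = {0,1,2,3}
  val[3] = {0,2,3}
  val[4] = {0,1,2,3}
  val[5] = {0,3}
  val[6] = {0,1,2,3}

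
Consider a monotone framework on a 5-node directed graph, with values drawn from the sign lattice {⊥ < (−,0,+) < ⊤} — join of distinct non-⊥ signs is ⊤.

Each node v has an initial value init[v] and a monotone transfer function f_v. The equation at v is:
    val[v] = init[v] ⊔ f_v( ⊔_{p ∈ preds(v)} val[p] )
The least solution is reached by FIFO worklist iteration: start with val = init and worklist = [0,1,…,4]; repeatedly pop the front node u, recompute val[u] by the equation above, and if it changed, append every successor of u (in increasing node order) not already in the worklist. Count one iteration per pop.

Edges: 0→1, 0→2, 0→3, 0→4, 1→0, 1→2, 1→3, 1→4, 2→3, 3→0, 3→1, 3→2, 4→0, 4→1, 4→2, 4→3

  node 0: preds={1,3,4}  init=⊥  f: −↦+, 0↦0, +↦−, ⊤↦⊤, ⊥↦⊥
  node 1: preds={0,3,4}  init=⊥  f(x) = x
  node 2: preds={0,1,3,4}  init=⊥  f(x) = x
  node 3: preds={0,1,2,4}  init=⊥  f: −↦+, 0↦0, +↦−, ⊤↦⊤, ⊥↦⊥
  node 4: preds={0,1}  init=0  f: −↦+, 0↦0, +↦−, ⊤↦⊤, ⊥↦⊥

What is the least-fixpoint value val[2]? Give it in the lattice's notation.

Iteration log — 8 steps:
  step 1. node 0  ⊔preds=0  new=0  old=⊥  +wl: 
  step 2. node 1  ⊔preds=0  new=0  old=⊥  +wl: 0
  step 3. node 2  ⊔preds=0  new=0  old=⊥  +wl: 
  step 4. node 3  ⊔preds=0  new=0  old=⊥  +wl: 1,2
  step 5. node 4  ⊔preds=0  new=0  stable
  step 6. node 0  ⊔preds=0  new=0  stable
  step 7. node 1  ⊔preds=0  new=0  stable
  step 8. node 2  ⊔preds=0  new=0  stable

Least fixpoint reached:
  node 0: 0
  node 1: 0
  node 2: 0
  node 3: 0
  node 4: 0

0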